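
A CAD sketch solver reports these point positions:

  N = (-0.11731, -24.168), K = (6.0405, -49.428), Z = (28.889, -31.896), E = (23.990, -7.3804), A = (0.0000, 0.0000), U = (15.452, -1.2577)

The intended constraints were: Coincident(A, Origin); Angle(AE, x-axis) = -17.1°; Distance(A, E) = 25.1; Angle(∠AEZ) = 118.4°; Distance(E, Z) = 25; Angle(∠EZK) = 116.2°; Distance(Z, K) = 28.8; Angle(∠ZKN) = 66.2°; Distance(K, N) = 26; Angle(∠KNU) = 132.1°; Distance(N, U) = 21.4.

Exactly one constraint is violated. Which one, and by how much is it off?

Distance(N, U) = 21.4 — off by 6.30.

A = (0.00, 0.00) ✓; AE at -17.10° ✓; |AE| = 25.10 ✓; ∠AEZ = 118.4° ✓; |EZ| = 25.00 ✓; ∠EZK = 116.2° ✓; |ZK| = 28.80 ✓; ∠ZKN = 66.20° ✓; |KN| = 26.00 ✓; ∠KNU = 132.1° ✓; |NU| = 27.70 ✗.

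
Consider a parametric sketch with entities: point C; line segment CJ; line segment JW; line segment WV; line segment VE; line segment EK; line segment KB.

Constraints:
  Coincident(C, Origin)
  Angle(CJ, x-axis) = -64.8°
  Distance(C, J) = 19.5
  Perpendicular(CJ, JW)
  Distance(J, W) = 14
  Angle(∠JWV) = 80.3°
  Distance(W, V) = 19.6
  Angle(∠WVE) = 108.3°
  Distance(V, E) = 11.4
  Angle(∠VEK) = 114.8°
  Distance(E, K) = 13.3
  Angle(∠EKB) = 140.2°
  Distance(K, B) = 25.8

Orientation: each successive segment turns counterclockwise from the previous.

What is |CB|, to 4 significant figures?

35.57

C is at the origin; CJ runs at -64.8° with length 19.5, so J = (8.303, -17.64). The perpendicularity gives JW at right angles to CJ, so JW runs at 25.20°; with |JW| = 14.0, W = (20.97, -11.68). ∠JWV = 80.3° gives WV at 124.9° from the x-axis; with |WV| = 19.6, V = (9.756, 4.392). ∠WVE = 108.3° gives VE at -163.4° from the x-axis; with |VE| = 11.4, E = (-1.169, 1.135). ∠VEK = 114.8° gives EK at -98.20° from the x-axis; with |EK| = 13.3, K = (-3.066, -12.03). ∠EKB = 140.2° gives KB at -58.40° from the x-axis; with |KB| = 25.8, B = (10.45, -34.00). Then |CB| = |B − C| = 35.57.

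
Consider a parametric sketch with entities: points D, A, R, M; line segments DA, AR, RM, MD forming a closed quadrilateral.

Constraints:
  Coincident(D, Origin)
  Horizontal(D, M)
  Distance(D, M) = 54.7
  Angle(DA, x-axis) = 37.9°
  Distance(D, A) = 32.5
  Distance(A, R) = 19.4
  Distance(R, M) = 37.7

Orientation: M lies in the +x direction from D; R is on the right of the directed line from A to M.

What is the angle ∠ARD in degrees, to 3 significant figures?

125°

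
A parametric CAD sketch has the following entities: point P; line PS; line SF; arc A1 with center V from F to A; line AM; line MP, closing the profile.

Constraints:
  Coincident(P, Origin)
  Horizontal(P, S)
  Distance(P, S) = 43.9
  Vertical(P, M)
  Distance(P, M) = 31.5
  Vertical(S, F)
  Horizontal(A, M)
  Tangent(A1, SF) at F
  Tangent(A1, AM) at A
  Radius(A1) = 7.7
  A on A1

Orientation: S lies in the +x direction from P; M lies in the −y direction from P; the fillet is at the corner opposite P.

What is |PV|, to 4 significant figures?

43.32

P is at the origin; PS is horizontal with |PS| = 43.9 and S on the +x side, so S = (43.90, 0.000). P and M share the same x with |PM| = 31.5 and M on the −y side, so M = (0.000, -31.50). The virtual corner opposite P is at (43.90, -31.50). The tangent condition forces VF to be normal to SF and A1 meets AM tangentially, so VA is at right angles to AM, with radius 7.7, so the center V sits 7.7 in from both sides at V = (36.20, -23.80). Then |PV| = |V − P| = 43.32.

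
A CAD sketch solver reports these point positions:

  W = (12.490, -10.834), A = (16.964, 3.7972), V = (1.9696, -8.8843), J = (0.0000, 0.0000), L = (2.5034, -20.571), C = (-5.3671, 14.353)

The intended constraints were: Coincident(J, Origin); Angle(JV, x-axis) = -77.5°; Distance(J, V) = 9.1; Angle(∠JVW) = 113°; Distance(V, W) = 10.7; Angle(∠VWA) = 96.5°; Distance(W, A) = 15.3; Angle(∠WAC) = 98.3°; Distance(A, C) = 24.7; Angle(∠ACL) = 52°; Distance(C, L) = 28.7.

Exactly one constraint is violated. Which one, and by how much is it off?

Distance(C, L) = 28.7 — off by 7.10.

J = (0.00, 0.00) ✓; JV at -77.50° ✓; |JV| = 9.100 ✓; ∠JVW = 113.0° ✓; |VW| = 10.70 ✓; ∠VWA = 96.50° ✓; |WA| = 15.30 ✓; ∠WAC = 98.30° ✓; |AC| = 24.70 ✓; ∠ACL = 52.00° ✓; |CL| = 35.80 ✗.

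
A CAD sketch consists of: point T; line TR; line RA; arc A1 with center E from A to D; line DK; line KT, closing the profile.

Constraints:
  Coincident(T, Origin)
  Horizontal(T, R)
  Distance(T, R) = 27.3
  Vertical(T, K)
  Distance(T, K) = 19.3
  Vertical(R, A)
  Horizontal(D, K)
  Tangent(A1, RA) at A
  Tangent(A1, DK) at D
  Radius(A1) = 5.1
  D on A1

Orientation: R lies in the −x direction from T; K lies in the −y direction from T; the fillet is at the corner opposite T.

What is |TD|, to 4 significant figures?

29.42

T is at the origin; TR is horizontal with |TR| = 27.3 and R on the −x side, so R = (-27.30, 0.000). T and K share the same x with |TK| = 19.3 and K on the −y side, so K = (0.000, -19.30). The virtual corner opposite T is at (-27.30, -19.30). The tangent condition forces EA to be normal to RA and A1 meets DK tangentially, so ED is at right angles to DK, with radius 5.1, so the center E sits 5.1 in from both sides at E = (-22.20, -14.20). That places the tangent points at A = (-27.30, -14.20) on RA and D = (-22.20, -19.30) on DK. Then |TD| = |D − T| = 29.42.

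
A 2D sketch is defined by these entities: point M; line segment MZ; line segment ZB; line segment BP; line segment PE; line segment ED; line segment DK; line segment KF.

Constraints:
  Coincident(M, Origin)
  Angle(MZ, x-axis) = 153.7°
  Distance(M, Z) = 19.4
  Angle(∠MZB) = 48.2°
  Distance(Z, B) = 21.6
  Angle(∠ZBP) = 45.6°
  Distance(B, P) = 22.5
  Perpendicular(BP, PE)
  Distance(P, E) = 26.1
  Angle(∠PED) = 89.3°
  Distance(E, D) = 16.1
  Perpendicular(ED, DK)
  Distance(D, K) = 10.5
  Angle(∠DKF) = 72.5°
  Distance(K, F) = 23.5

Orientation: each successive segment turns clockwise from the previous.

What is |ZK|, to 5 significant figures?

8.5833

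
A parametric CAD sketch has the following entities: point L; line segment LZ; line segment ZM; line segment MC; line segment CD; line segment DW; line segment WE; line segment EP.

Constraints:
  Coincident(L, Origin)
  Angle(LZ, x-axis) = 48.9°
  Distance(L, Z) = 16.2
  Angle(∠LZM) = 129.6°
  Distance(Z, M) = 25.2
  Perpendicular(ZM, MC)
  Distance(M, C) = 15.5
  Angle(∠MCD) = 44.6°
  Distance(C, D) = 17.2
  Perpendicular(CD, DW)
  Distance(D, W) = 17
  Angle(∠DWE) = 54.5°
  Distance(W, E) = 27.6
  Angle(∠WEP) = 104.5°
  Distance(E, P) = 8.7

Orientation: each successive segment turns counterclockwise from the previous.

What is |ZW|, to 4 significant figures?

26.68

L is at the origin; LZ runs at 48.9° with length 16.2, so Z = (10.65, 12.21). ∠LZM = 129.6° gives ZM at 99.30° from the x-axis; with |ZM| = 25.2, M = (6.577, 37.08). ZM is perpendicular to MC, so MC runs at -170.7°; with |MC| = 15.5, C = (-8.719, 34.57). ∠MCD = 44.6° gives CD at -35.30° from the x-axis; with |CD| = 17.2, D = (5.318, 24.63). CD is perpendicular to DW, so DW runs at 54.70°; with |DW| = 17.0, W = (15.14, 38.51). Then |ZW| = |W − Z| = 26.68.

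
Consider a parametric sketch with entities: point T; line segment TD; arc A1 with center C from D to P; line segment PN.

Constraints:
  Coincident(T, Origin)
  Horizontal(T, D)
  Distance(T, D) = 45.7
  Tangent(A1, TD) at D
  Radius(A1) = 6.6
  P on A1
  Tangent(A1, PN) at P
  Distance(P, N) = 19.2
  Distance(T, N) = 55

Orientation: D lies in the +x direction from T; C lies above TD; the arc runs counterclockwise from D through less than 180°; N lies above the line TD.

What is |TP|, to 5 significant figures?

52.759

Checks: |CP| = 6.600 ✓; ∠(CP, PN) = 90.00° ✓; |PN| = 19.20 ✓; |TN| = 55.00 ✓.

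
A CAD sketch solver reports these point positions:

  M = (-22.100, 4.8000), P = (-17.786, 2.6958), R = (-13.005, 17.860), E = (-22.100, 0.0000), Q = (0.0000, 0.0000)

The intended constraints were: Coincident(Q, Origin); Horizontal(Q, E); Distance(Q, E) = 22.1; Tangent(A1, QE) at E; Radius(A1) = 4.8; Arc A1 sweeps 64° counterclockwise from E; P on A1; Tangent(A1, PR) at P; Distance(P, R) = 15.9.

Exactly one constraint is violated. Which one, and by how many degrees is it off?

Tangent(A1, PR) at P — off by 8.50°.

Q = (0.00, 0.00) ✓; Q.y = 0.00, E.y = 0.00 ✓; |QE| = 22.10 ✓; ∠(ME, EQ) = 90.00° ✓; |ME| = 4.800 ✓; bearing(M→P) − bearing(M→E) = 64.00° ✓; |MP| = 4.800 ✓; ∠(MP, PR) = 81.50° ✗; |PR| = 15.90 ✓.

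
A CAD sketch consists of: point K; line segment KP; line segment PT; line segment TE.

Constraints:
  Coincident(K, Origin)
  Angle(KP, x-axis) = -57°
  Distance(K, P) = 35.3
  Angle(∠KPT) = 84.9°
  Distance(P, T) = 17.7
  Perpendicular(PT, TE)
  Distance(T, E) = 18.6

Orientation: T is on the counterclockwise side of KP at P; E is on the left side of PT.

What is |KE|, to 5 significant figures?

22.052

∠KPT = 84.9°, so PT runs at -57.0° + (180° − 84.9°) = 38.100° from the x-axis; with |PT| = 17.7, T = P + 17.7·(cos 38.100°, sin 38.100°) = (33.155, -18.684). PT is perpendicular to TE; with |TE| = 18.6 on the left of PT, E = T + 18.6·(-0.61704, 0.78694) = (21.678, -4.0465). Then |KE| = |E − K| = 22.052.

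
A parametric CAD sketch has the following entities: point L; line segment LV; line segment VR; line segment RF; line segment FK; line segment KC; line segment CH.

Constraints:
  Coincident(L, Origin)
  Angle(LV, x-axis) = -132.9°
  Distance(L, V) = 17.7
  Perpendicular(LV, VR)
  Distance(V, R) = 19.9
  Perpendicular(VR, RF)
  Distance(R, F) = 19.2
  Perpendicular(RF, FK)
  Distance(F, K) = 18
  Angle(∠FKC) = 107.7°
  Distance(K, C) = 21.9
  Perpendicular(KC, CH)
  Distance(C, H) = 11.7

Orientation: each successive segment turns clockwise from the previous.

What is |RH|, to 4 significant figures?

14.49

∠FKC = 107.7° gives KC at -115.2° from the x-axis; with |KC| = 21.9, C = (-9.695, -17.42). KC ⟂ CH, so CH runs at 154.8°; with |CH| = 11.7, H = (-20.28, -12.44). Then |RH| = |H − R| = 14.49.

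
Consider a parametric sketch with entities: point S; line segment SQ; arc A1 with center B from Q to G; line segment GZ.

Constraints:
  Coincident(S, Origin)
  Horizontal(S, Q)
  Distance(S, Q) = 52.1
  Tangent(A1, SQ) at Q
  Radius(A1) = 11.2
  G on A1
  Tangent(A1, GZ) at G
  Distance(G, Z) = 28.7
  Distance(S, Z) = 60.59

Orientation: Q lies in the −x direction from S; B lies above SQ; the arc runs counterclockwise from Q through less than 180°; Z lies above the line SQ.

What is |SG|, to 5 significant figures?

42.877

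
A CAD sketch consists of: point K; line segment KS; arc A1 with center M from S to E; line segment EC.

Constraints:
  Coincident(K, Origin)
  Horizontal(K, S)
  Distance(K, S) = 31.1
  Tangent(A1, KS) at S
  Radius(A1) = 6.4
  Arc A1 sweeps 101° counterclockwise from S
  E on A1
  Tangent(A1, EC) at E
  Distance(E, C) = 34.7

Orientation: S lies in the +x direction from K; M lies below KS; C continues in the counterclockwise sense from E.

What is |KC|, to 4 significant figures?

52.21

K is at the origin; KS is horizontal with |KS| = 31.1 and S on the +x side, so S = (31.10, 0.000). The tangent condition forces MS to be normal to KS, so M = S + (0, -6.4) = (31.10, -6.400). On A1, S sits at bearing 90° from M; a 101° counterclockwise sweep puts E at bearing 191°, so E = M + 6.4·(cos 191°, sin 191°) = (24.82, -7.621). Since A1 is tangent to EC there, ME ⟂ EC, so EC runs along (−sin 191°, cos 191°); with |EC| = 34.7, C = (31.44, -41.68). Then |KC| = |C − K| = 52.21.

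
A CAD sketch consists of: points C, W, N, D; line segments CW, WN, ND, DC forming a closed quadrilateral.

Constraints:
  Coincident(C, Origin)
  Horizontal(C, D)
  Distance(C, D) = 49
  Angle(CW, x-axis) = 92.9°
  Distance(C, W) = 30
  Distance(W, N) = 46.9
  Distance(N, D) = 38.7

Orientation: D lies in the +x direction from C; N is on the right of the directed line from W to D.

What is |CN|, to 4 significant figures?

19.64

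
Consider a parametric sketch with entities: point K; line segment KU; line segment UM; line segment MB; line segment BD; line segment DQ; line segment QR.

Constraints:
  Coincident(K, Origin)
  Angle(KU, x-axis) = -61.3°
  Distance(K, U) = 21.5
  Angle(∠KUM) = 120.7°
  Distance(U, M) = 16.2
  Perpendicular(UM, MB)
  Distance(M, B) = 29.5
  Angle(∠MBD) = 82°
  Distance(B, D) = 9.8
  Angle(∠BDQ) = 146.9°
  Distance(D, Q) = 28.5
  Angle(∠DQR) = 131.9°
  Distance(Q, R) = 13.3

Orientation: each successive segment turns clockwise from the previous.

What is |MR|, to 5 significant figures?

31.608

K is at the origin; KU runs at -61.3° with length 21.5, so U = (10.325, -18.859). ∠KUM = 120.7° gives UM at -120.60° from the x-axis; with |UM| = 16.2, M = (2.0783, -32.803). The perpendicularity gives MB at right angles to UM, so MB runs at 149.40°; with |MB| = 29.5, B = (-23.314, -17.786). ∠MBD = 82.0° gives BD at 51.400° from the x-axis; with |BD| = 9.8, D = (-17.200, -10.127). ∠BDQ = 146.9° gives DQ at 18.300° from the x-axis; with |DQ| = 28.5, Q = (9.8591, -1.1783). ∠DQR = 131.9° gives QR at -29.800° from the x-axis; with |QR| = 13.3, R = (21.400, -7.7880). Then |MR| = |R − M| = 31.608.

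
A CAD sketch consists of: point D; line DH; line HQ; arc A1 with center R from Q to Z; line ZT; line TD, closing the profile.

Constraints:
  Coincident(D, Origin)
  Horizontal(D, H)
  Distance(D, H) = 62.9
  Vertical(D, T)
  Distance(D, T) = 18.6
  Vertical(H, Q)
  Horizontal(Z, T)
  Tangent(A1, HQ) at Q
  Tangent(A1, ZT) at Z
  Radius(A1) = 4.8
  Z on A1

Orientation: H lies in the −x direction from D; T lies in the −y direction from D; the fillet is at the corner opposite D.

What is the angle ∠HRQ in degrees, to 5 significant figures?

70.821°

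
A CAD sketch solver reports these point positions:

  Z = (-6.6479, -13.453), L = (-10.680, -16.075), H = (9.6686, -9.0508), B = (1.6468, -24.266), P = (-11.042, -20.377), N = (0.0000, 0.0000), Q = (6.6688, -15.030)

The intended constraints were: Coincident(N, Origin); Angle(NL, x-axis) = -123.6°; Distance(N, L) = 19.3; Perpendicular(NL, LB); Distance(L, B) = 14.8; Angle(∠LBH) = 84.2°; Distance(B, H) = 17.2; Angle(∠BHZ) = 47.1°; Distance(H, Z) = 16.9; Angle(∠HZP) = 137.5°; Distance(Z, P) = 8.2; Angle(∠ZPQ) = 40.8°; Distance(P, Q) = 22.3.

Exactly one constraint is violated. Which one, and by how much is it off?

Distance(P, Q) = 22.3 — off by 3.80.

N = (0.00, 0.00) ✓; NL at -123.6° ✓; |NL| = 19.30 ✓; ∠(NL, LB) = 90.00° ✓; |LB| = 14.80 ✓; ∠LBH = 84.20° ✓; |BH| = 17.20 ✓; ∠BHZ = 47.10° ✓; |HZ| = 16.90 ✓; ∠HZP = 137.5° ✓; |ZP| = 8.201 ✓; ∠ZPQ = 40.80° ✓; |PQ| = 18.50 ✗.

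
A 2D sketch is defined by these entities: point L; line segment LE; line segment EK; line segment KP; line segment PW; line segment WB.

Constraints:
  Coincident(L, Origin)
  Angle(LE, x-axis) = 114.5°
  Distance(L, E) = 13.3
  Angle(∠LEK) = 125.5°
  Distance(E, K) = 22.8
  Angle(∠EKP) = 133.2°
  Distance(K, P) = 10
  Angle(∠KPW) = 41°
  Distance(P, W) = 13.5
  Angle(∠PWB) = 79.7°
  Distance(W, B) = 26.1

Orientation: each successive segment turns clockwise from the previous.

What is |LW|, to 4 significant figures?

24.43

L is at the origin; LE runs at 114.5° with length 13.3, so E = (-5.515, 12.10). ∠LEK = 125.5° gives EK at 60.00° from the x-axis; with |EK| = 22.8, K = (5.885, 31.85). ∠EKP = 133.2° gives KP at 13.20° from the x-axis; with |KP| = 10.0, P = (15.62, 34.13). ∠KPW = 41.0° gives PW at -125.8° from the x-axis; with |PW| = 13.5, W = (7.723, 23.18). Then |LW| = |W − L| = 24.43.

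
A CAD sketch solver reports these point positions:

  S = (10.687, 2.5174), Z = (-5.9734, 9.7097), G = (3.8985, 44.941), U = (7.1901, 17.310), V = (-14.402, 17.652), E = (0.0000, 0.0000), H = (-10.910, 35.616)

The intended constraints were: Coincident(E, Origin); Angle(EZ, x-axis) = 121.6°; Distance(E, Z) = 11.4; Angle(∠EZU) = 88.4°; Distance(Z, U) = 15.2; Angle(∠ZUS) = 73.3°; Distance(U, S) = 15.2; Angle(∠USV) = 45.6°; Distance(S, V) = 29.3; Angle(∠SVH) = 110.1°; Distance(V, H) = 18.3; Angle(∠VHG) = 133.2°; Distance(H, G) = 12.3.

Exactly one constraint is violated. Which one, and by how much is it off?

Distance(H, G) = 12.3 — off by 5.20.

E = (0.00, 0.00) ✓; EZ at 121.6° ✓; |EZ| = 11.40 ✓; ∠EZU = 88.40° ✓; |ZU| = 15.20 ✓; ∠ZUS = 73.30° ✓; |US| = 15.20 ✓; ∠USV = 45.60° ✓; |SV| = 29.30 ✓; ∠SVH = 110.1° ✓; |VH| = 18.30 ✓; ∠VHG = 133.2° ✓; |HG| = 17.50 ✗.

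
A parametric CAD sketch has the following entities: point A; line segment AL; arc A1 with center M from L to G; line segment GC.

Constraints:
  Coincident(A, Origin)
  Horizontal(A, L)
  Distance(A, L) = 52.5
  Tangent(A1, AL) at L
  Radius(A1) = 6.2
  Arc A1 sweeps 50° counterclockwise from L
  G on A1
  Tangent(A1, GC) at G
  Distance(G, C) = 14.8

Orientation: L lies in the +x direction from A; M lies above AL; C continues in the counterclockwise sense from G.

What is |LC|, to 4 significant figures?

19.67

On A1, L sits at bearing -90° from M; a 50° counterclockwise sweep puts G at bearing -40°, so G = M + 6.2·(cos -40°, sin -40°) = (57.25, 2.215). Tangency of A1 to GC means the radius MG is perpendicular to GC, so GC runs along (−sin -40°, cos -40°); with |GC| = 14.8, C = (66.76, 13.55). Then |LC| = |C − L| = 19.67.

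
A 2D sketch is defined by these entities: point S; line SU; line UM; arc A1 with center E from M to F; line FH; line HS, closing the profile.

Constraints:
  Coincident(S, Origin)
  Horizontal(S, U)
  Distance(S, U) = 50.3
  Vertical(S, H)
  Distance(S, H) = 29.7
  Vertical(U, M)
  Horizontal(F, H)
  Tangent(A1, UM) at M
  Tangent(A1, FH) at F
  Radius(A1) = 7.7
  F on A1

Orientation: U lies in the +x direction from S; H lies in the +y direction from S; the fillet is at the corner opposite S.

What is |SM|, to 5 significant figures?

54.901

The virtual corner opposite S is at (50.300, 29.700). The tangent condition forces EM to be normal to UM and A1 meets FH tangentially, so EF is at right angles to FH, with radius 7.7, so the center E sits 7.7 in from both sides at E = (42.600, 22.000). That places the tangent points at M = (50.300, 22.000) on UM and F = (42.600, 29.700) on FH. Then |SM| = |M − S| = 54.901.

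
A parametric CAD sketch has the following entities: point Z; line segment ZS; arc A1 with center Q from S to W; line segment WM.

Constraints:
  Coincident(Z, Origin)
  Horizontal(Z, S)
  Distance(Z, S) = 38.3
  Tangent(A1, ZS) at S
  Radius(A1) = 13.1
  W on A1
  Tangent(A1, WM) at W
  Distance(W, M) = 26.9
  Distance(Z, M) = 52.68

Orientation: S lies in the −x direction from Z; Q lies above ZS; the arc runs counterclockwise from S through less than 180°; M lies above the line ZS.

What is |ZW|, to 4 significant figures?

30.13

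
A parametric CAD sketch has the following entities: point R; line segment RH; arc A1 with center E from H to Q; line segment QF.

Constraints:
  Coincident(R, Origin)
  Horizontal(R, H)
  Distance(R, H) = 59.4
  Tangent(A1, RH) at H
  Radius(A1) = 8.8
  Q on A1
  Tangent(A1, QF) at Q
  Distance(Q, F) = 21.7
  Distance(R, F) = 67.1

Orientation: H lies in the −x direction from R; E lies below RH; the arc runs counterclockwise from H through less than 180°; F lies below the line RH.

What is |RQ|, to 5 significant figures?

68.588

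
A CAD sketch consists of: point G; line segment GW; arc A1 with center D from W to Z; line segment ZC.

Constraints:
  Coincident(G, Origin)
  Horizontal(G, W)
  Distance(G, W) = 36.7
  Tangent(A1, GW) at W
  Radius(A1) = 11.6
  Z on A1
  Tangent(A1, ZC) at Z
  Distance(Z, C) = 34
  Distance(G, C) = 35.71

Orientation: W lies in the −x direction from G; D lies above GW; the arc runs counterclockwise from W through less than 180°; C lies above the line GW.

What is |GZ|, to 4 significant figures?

27.37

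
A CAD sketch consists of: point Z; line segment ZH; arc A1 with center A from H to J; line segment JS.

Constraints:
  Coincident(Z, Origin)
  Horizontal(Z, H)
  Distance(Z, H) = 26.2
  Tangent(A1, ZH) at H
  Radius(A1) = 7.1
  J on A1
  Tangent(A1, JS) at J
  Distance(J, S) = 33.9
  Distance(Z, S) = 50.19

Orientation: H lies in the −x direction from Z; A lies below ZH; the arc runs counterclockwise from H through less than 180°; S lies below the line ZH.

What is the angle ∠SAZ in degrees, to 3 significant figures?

108°

Z is at the origin; Z and H share the same y with |ZH| = 26.2 and H on the −x side, so H = (-26.2, 0.00). A1 meets ZH tangentially, so AH is at right angles to ZH, so A = H + (0, -7.1) = (-26.2, -7.10). Since AJ ⟂ JS (tangency), |AS| = √(7.1² + 33.9²) = 34.6 regardless of where J sits on A1. So S lies on both circle(Z, 50.19) and circle(A, 34.6); the below-ZH intersection is S = (-27.9, -41.7). J is the foot of the tangent from S: J = (-33.2, -8.20).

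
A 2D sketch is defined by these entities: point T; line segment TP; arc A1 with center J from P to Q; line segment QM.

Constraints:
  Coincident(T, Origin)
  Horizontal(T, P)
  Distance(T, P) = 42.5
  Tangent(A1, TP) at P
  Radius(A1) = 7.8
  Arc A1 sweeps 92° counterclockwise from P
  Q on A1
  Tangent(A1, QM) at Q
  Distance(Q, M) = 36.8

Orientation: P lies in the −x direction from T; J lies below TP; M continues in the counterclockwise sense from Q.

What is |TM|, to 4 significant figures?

66.43

T is at the origin; TP is horizontal with |TP| = 42.5 and P on the −x side, so P = (-42.50, 0.000). Tangency of A1 to TP means the radius JP is perpendicular to TP, so J = P + (0, -7.8) = (-42.50, -7.800). On A1, P sits at bearing 90° from J; a 92° counterclockwise sweep puts Q at bearing 182°, so Q = J + 7.8·(cos 182°, sin 182°) = (-50.30, -8.072). Since A1 is tangent to QM there, JQ ⟂ QM, so QM runs along (−sin 182°, cos 182°); with |QM| = 36.8, M = (-49.01, -44.85). Then |TM| = |M − T| = 66.43.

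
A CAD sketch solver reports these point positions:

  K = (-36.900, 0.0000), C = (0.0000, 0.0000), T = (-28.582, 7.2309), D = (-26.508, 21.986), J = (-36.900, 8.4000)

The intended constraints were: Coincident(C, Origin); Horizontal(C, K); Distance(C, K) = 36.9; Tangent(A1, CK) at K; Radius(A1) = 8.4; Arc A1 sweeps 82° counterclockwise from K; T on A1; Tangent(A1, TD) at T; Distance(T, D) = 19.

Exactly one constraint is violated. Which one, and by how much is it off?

Distance(T, D) = 19 — off by 4.10.

C = (0.00, 0.00) ✓; C.y = 0.00, K.y = 0.00 ✓; |CK| = 36.90 ✓; ∠(JK, KC) = 90.00° ✓; |JK| = 8.400 ✓; bearing(J→T) − bearing(J→K) = 82.00° ✓; |JT| = 8.400 ✓; ∠(JT, TD) = 90.00° ✓; |TD| = 14.90 ✗.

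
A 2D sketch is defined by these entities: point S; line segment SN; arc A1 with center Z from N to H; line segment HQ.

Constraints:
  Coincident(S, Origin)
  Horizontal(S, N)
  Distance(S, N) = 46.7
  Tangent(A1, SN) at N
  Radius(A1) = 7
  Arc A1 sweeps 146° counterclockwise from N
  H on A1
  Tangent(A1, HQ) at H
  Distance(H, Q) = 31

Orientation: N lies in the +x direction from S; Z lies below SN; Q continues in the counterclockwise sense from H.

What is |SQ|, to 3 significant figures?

74.8

On A1, N sits at bearing 90° from Z; a 146° counterclockwise sweep puts H at bearing 236°, so H = Z + 7.0·(cos 236°, sin 236°) = (42.8, -12.8). Tangency of A1 to HQ means the radius ZH is perpendicular to HQ, so HQ runs along (−sin 236°, cos 236°); with |HQ| = 31.0, Q = (68.5, -30.1). Then |SQ| = |Q − S| = 74.8.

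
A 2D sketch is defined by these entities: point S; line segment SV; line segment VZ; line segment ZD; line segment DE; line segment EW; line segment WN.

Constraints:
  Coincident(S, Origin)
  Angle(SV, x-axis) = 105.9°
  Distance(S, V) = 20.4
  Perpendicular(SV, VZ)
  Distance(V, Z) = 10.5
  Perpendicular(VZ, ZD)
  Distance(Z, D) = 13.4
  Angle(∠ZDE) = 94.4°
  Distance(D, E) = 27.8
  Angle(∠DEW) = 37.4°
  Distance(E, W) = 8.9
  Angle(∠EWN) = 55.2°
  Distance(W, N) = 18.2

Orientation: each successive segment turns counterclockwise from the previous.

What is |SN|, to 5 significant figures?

11.080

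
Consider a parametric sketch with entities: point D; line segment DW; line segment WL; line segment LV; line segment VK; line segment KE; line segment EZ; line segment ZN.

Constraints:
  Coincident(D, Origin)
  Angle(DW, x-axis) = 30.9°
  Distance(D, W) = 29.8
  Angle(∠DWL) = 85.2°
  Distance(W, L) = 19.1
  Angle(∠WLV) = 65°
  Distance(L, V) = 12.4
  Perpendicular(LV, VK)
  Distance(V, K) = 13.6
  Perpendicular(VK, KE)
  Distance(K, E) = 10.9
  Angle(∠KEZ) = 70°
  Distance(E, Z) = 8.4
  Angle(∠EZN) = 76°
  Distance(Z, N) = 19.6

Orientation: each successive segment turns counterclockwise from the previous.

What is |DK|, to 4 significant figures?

24.22

D is at the origin; DW runs at 30.9° with length 29.8, so W = (25.57, 15.30). ∠DWL = 85.2° gives WL at 125.7° from the x-axis; with |WL| = 19.1, L = (14.42, 30.81). ∠WLV = 65.0° gives LV at -119.3° from the x-axis; with |LV| = 12.4, V = (8.356, 20.00). LV is perpendicular to VK, so VK runs at -29.30°; with |VK| = 13.6, K = (20.22, 13.35). Then |DK| = |K − D| = 24.22.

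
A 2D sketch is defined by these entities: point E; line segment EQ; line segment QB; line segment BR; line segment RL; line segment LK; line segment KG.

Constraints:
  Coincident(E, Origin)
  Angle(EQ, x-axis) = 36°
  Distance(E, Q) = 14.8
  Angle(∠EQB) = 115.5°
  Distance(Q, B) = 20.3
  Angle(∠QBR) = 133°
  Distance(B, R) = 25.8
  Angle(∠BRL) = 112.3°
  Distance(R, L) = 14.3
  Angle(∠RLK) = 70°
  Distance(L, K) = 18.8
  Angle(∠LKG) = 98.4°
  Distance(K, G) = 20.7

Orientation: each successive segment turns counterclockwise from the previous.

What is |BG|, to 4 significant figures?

10.69

E is at the origin; EQ runs at 36.0° with length 14.8, so Q = (11.97, 8.699). ∠EQB = 115.5° gives QB at 100.5° from the x-axis; with |QB| = 20.3, B = (8.274, 28.66). ∠QBR = 133.0° gives BR at 147.5° from the x-axis; with |BR| = 25.8, R = (-13.49, 42.52). ∠BRL = 112.3° gives RL at -144.8° from the x-axis; with |RL| = 14.3, L = (-25.17, 34.28). ∠RLK = 70.0° gives LK at -34.80° from the x-axis; with |LK| = 18.8, K = (-9.733, 23.55). ∠LKG = 98.4° gives KG at 46.80° from the x-axis; with |KG| = 20.7, G = (4.437, 38.64). Then |BG| = |G − B| = 10.69.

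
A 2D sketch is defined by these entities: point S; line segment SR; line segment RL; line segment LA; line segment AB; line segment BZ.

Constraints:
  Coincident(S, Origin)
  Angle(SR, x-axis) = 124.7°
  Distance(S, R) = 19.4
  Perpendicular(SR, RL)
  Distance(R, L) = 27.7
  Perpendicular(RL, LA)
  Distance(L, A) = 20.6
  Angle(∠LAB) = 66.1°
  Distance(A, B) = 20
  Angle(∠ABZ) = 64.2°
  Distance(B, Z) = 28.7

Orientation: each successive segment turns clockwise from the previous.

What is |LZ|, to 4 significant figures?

7.055

∠LAB = 66.1° gives AB at -169.2° from the x-axis; with |AB| = 20.0, B = (3.811, 11.03). ∠ABZ = 64.2° gives BZ at 75.00° from the x-axis; with |BZ| = 28.7, Z = (11.24, 38.76). Then |LZ| = |Z − L| = 7.055.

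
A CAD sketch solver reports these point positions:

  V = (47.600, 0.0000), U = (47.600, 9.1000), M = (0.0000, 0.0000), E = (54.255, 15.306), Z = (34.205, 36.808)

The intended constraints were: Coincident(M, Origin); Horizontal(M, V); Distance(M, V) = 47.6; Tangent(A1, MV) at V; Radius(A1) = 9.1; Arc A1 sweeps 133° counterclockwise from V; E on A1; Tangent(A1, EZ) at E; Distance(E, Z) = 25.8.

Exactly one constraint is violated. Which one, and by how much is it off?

Distance(E, Z) = 25.8 — off by 3.60.

M = (0.00, 0.00) ✓; M.y = 0.00, V.y = 0.00 ✓; |MV| = 47.60 ✓; ∠(UV, VM) = 90.00° ✓; |UV| = 9.100 ✓; bearing(U→E) − bearing(U→V) = 133.0° ✓; |UE| = 9.100 ✓; ∠(UE, EZ) = 90.00° ✓; |EZ| = 29.40 ✗.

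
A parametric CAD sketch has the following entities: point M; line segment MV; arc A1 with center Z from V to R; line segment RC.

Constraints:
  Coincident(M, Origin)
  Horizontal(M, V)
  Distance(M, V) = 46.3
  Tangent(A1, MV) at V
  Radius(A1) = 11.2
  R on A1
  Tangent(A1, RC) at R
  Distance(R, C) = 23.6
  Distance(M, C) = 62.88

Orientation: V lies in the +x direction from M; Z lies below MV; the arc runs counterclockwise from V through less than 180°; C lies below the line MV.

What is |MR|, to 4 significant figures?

41.19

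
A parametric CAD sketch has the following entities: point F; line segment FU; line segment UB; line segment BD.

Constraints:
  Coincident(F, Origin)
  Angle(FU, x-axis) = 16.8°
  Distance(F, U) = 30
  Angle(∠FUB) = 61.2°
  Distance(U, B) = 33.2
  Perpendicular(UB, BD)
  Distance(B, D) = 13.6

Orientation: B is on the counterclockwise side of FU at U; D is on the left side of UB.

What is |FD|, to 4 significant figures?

22.64

F is at the origin; FU runs at 16.8° with length 30.0, so U = 30.0·(cos 16.8°, sin 16.8°) = (28.72, 8.671). ∠FUB = 61.2°, so UB runs at 16.8° + (180° − 61.2°) = 135.6° from the x-axis; with |UB| = 33.2, B = U + 33.2·(cos 135.6°, sin 135.6°) = (4.999, 31.90). UB ⟂ BD; with |BD| = 13.6 on the left of UB, D = B + 13.6·(-0.6997, -0.7145) = (-4.516, 22.18). Then |FD| = |D − F| = 22.64.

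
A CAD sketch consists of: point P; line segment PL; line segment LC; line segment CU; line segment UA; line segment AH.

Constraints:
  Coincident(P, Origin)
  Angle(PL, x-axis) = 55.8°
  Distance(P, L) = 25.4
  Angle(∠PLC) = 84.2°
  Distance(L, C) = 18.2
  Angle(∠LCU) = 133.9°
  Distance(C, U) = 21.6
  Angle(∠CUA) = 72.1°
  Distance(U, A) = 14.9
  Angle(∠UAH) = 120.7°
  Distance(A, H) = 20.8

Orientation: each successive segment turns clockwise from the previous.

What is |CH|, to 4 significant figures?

19.07

∠CUA = 72.1° gives UA at 166.0° from the x-axis; with |UA| = 14.9, A = (15.23, -8.636). ∠UAH = 120.7° gives AH at 106.7° from the x-axis; with |AH| = 20.8, H = (9.254, 11.29). Then |CH| = |H − C| = 19.07.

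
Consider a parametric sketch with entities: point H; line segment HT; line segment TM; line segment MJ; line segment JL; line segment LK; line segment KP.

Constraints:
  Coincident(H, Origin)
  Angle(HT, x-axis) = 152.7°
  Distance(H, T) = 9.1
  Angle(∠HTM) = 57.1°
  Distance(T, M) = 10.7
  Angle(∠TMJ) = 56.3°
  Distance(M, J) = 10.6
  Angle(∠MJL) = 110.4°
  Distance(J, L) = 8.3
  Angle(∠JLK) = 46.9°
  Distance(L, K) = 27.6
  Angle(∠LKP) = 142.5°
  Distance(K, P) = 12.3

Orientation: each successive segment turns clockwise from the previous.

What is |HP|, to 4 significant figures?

31.02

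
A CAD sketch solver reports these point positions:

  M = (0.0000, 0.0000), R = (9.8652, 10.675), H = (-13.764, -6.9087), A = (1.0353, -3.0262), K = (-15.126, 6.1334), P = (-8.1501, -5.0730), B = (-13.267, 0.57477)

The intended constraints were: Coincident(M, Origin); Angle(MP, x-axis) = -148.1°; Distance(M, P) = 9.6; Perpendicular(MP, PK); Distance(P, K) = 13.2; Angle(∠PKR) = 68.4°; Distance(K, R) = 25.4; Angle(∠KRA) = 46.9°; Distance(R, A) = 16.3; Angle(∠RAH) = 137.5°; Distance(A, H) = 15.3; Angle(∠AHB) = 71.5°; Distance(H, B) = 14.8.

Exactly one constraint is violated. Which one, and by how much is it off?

Distance(H, B) = 14.8 — off by 7.30.

M = (0.00, 0.00) ✓; MP at -148.1° ✓; |MP| = 9.600 ✓; ∠(MP, PK) = 90.00° ✓; |PK| = 13.20 ✓; ∠PKR = 68.40° ✓; |KR| = 25.40 ✓; ∠KRA = 46.90° ✓; |RA| = 16.30 ✓; ∠RAH = 137.5° ✓; |AH| = 15.30 ✓; ∠AHB = 71.50° ✓; |HB| = 7.500 ✗.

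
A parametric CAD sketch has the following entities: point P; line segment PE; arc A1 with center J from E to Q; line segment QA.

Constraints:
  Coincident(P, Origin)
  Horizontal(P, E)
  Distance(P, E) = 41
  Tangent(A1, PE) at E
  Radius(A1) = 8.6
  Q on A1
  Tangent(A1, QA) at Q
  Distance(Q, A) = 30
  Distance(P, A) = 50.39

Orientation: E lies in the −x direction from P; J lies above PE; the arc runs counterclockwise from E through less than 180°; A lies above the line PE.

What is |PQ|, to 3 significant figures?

33.5

P is at the origin; PE is horizontal with |PE| = 41.0 and E on the −x side, so E = (-41.0, 0.00). Tangency of A1 to PE means the radius JE is perpendicular to PE, so J = E + (0, 8.6) = (-41.0, 8.60). Since JQ ⟂ QA (tangency), |JA| = √(8.6² + 30.0²) = 31.2 regardless of where Q sits on A1. So A lies on both circle(P, 50.39) and circle(J, 31.2); the above-PE intersection is A = (-32.4, 38.6). Q is the foot of the tangent from A: Q = (-32.4, 8.60).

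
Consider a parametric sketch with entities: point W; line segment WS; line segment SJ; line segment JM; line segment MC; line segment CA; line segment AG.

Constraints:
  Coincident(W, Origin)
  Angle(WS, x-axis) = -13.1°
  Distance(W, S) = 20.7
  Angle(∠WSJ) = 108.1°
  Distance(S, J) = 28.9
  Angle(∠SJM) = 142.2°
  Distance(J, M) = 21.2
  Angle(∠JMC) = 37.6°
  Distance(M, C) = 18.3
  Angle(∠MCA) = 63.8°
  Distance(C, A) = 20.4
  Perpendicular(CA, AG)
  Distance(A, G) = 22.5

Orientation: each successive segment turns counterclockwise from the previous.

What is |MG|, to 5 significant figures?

13.739

W is at the origin; WS runs at -13.1° with length 20.7, so S = (20.161, -4.6917). ∠WSJ = 108.1° gives SJ at 58.800° from the x-axis; with |SJ| = 28.9, J = (35.132, 20.028). ∠SJM = 142.2° gives JM at 96.600° from the x-axis; with |JM| = 21.2, M = (32.696, 41.088). ∠JMC = 37.6° gives MC at -121.00° from the x-axis; with |MC| = 18.3, C = (23.270, 25.402). ∠MCA = 63.8° gives CA at -4.8000° from the x-axis; with |CA| = 20.4, A = (43.599, 23.695). The perpendicularity gives AG at right angles to CA, so AG runs at 85.200°; with |AG| = 22.5, G = (45.482, 46.116). Then |MG| = |G − M| = 13.739.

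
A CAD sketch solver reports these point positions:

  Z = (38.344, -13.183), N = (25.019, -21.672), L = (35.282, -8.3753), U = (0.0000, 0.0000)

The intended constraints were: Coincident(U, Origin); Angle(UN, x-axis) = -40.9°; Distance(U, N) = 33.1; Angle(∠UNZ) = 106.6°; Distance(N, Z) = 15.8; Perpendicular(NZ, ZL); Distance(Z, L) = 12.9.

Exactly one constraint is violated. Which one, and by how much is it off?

Distance(Z, L) = 12.9 — off by 7.20.

U = (0.00, 0.00) ✓; UN at -40.90° ✓; |UN| = 33.10 ✓; ∠UNZ = 106.6° ✓; |NZ| = 15.80 ✓; ∠(NZ, ZL) = 89.99° ✓; |ZL| = 5.700 ✗.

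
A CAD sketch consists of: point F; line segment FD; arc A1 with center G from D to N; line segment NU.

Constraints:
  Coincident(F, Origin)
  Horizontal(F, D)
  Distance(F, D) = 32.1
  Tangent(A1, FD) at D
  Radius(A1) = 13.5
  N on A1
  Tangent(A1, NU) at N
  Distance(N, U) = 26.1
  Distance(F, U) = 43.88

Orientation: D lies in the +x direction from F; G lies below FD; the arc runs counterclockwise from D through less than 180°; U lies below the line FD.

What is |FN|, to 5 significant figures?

23.027

Checks: |GN| = 13.50 ✓; ∠(GN, NU) = 90.00° ✓; |NU| = 26.10 ✓; |FU| = 43.88 ✓.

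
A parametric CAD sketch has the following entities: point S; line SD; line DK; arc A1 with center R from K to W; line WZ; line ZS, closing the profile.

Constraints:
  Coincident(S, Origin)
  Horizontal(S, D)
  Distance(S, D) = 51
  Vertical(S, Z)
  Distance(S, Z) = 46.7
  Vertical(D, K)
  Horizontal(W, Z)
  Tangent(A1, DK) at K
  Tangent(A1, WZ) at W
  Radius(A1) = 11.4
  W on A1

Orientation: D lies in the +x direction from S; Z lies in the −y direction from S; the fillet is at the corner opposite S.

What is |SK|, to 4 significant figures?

62.02

S is at the origin; S and D share the same y with |SD| = 51.0 and D on the +x side, so D = (51.00, 0.000). S and Z share the same x with |SZ| = 46.7 and Z on the −y side, so Z = (0.000, -46.70). The virtual corner opposite S is at (51.00, -46.70). Tangency of A1 to DK means the radius RK is perpendicular to DK and tangency of A1 to WZ means the radius RW is perpendicular to WZ, with radius 11.4, so the center R sits 11.4 in from both sides at R = (39.60, -35.30). That places the tangent points at K = (51.00, -35.30) on DK and W = (39.60, -46.70) on WZ. Then |SK| = |K − S| = 62.02.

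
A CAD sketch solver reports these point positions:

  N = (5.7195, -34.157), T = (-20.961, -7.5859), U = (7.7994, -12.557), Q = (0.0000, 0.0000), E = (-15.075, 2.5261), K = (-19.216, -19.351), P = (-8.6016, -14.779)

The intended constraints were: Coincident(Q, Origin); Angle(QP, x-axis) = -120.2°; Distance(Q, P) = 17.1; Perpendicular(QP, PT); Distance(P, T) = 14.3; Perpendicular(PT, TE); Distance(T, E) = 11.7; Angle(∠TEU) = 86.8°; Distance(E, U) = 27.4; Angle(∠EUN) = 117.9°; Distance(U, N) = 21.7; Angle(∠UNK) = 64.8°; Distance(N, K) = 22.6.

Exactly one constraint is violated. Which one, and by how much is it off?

Distance(N, K) = 22.6 — off by 6.40.

Q = (0.00, 0.00) ✓; QP at -120.2° ✓; |QP| = 17.10 ✓; ∠(QP, PT) = 90.00° ✓; |PT| = 14.30 ✓; ∠(PT, TE) = 90.00° ✓; |TE| = 11.70 ✓; ∠TEU = 86.80° ✓; |EU| = 27.40 ✓; ∠EUN = 117.9° ✓; |UN| = 21.70 ✓; ∠UNK = 64.80° ✓; |NK| = 29.00 ✗.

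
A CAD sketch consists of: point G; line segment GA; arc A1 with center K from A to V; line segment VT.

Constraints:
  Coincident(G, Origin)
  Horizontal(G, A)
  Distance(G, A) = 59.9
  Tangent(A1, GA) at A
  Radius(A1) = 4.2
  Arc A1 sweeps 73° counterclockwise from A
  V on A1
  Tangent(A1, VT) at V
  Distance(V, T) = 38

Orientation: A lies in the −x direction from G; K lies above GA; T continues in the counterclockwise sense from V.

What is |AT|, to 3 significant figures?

42.1

G is at the origin; G and A share the same y with |GA| = 59.9 and A on the −x side, so A = (-59.9, 0.00). Since A1 is tangent to GA there, KA ⟂ GA, so K = A + (0, 4.2) = (-59.9, 4.20). On A1, A sits at bearing -90° from K; a 73° counterclockwise sweep puts V at bearing -17°, so V = K + 4.2·(cos -17°, sin -17°) = (-55.9, 2.97). The tangent condition forces KV to be normal to VT, so VT runs along (−sin -17°, cos -17°); with |VT| = 38.0, T = (-44.8, 39.3). Then |AT| = |T − A| = 42.1.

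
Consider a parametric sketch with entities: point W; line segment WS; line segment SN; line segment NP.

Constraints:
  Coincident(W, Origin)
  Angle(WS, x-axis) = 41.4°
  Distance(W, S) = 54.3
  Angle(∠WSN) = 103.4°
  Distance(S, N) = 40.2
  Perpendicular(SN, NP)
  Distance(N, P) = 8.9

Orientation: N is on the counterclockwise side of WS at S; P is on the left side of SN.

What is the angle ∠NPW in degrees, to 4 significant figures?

129.8°

∠WSN = 103.4°, so SN runs at 41.4° + (180° − 103.4°) = 118.0° from the x-axis; with |SN| = 40.2, N = S + 40.2·(cos 118.0°, sin 118.0°) = (21.86, 71.40). SN is perpendicular to NP; with |NP| = 8.9 on the left of SN, P = N + 8.9·(-0.8829, -0.4695) = (14.00, 67.23). Then cos ∠NPW = PN·PW / (|PN||PW|), giving 129.8°.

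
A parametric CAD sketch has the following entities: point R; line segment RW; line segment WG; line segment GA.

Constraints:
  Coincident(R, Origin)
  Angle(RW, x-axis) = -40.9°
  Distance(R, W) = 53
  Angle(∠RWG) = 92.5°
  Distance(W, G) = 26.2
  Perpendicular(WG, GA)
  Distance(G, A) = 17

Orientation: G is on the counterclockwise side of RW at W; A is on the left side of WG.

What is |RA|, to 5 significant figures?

45.883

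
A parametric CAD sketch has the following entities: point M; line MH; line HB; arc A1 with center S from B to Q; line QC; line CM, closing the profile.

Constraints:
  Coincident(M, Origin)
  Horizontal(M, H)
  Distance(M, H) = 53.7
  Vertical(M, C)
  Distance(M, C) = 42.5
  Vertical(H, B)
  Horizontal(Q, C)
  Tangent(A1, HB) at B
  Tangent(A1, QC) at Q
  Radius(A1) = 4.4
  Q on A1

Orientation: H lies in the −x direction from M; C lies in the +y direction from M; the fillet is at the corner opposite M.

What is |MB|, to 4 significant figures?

65.84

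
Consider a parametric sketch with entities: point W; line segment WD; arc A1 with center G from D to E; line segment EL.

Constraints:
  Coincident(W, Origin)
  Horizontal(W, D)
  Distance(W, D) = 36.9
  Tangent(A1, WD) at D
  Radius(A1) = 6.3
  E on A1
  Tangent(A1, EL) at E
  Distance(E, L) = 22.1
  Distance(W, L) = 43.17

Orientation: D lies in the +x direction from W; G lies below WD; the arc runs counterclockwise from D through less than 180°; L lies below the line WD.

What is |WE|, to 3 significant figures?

31.3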